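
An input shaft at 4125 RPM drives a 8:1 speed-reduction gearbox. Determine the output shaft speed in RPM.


omega_out = omega_in / N = 4125 / 8 = 515.6250

515.6250 RPM


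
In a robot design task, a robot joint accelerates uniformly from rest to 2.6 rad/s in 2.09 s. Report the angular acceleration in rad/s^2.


alpha = delta_omega / t = 2.6 / 2.09 = 1.2440

1.2440 rad/s^2


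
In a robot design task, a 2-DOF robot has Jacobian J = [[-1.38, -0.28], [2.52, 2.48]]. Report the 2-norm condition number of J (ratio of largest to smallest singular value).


JJ^T eigenvalues: trace(JJ^T) = 14.4836, det(JJ^T) = det(J)^2 = 7.38100224
s_max^2 = (14.4836 + sqrt(180.25066000))/2 = 13.95467308
s_min^2 = (14.4836 - sqrt(180.25066000))/2 = 0.52892692
kappa = s_max/s_min = sqrt(13.95467308/0.52892692) = 5.1364

5.1364


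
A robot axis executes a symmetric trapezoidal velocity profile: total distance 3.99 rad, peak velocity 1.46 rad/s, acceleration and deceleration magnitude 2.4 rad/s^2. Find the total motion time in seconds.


t_acc = v/a = 1.46/2.4 = 0.608333 s
d_acc = v^2/(2a) = 0.444083 rad (each ramp)
d_cruise = 3.99 - 2*0.444083 = 3.101834 rad
t_cruise = 3.101834/1.46 = 2.124544 s
t_total = 2*0.608333 + 2.124544 = 3.3412

3.3412 s


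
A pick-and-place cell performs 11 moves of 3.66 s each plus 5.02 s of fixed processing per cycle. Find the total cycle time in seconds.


T = 11*3.66 + 5.02 = 45.2800

45.2800 s


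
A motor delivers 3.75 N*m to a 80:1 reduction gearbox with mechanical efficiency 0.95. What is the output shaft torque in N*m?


tau_out = tau_in * N * eta = 3.75 * 80 * 0.95 = 285.0000

285.0000 N*m


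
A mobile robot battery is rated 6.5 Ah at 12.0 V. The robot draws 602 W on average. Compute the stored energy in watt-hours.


E = capacity * V = 6.5*12.0 = 78.0000

78.0000 Wh


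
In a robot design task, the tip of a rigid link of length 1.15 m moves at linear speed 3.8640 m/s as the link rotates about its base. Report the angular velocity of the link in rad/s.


omega = v / L = 3.8640 / 1.15 = 3.3600

3.3600 rad/s


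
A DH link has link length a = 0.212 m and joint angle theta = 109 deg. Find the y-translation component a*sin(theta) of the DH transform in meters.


a*sin(theta) = 0.212*sin(109 deg) = 0.2004

0.2004 m


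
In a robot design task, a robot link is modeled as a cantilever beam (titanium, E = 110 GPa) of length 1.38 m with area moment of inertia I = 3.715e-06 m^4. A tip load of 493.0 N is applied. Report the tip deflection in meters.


delta = F*L^3/(3*E*I) = 493.0*1.38^3/(3*1.100e+11*3.715e-06)
      = 1295.639496/1225950 = 0.0011

0.0011 m


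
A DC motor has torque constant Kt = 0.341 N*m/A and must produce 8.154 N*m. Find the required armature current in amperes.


I = tau / Kt = 8.154/0.341 = 23.9120

23.9120 A


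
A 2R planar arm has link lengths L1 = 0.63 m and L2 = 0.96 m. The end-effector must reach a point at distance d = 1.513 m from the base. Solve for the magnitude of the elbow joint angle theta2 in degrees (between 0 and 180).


cos(th2) = (d^2 - L1^2 - L2^2)/(2*L1*L2) = (1.513^2 - 0.63^2 - 0.96^2)/(2*0.63*0.96) = 0.80247106
th2 = acos(0.80247106) = 36.6333 deg

36.6333 degrees


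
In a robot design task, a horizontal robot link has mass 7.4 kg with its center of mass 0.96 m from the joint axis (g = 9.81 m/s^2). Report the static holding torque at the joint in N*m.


tau = m*g*L = 7.4 * 9.81 * 0.96 = 69.6902

69.6902 N*m


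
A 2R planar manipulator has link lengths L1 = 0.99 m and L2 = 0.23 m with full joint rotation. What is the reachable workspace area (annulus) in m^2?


r_max = L1 + L2 = 1.2200, r_min = |L1 - L2| = 0.7600
A = pi*(r_max^2 - r_min^2) = pi*(1.4884 - 0.5776) = 2.8614

2.8614 m^2


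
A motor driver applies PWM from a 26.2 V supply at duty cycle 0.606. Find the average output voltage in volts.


V_avg = V_supply * D = 26.2*0.606 = 15.8772

15.8772 V


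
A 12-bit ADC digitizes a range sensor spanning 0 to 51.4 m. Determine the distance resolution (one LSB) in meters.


res = range / 2^n = 51.4/2^12 = 51.4/4096 = 0.0125

0.0125 m


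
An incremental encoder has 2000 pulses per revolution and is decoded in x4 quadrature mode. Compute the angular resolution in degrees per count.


resolution = 360 / (PPR * 4) = 360 / 8000 = 0.0450

0.0450 degrees


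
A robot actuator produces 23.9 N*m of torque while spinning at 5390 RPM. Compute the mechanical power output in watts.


omega = 5390 * 2*pi/60 = 564.439480 rad/s
P = tau * omega = 23.9 * 564.439480 = 13490.1036

13490.1036 W


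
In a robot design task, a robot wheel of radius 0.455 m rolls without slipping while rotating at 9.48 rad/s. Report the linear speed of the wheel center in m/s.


v = omega * r = 9.48 * 0.455 = 4.3134

4.3134 m/s


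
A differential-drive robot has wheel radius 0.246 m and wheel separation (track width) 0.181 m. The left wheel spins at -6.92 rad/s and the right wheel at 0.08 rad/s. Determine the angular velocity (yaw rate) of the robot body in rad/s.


omega = r*(wR - wL)/L = 0.246*(0.08 - (-6.92))/0.181 = 9.5138

9.5138 rad/s


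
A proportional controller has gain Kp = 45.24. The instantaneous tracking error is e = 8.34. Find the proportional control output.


u_P = Kp * e = 45.24 * 8.34 = 377.3016

377.3016


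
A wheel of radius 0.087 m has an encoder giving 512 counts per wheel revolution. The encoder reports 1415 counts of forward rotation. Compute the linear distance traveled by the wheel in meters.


revs = 1415/512 = 2.763672
d = revs * 2*pi*r = 2.763672 * 2*pi*0.087 = 1.5107

1.5107 m


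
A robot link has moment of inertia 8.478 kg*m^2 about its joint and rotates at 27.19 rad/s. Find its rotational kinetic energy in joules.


KE = (1/2)*I*omega^2 = 0.5*8.478*27.19^2 = 3133.8762

3133.8762 J


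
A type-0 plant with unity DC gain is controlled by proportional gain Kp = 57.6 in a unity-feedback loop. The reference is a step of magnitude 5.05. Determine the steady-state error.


e_ss = R/(1 + Kp) = 5.05/(1 + 57.6) = 5.05/58.6000 = 0.0862

0.0862


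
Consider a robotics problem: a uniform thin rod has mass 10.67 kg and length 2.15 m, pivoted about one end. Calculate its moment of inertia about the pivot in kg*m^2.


I = (1/3)*m*L^2 = (1/3)*10.67*2.15^2 = 16.4407

16.4407 kg*m^2


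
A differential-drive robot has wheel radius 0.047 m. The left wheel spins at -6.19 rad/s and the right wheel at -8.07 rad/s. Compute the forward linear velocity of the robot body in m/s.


v = r*(wR + wL)/2 = 0.047*(-8.07 + -6.19)/2 = -0.3351

-0.3351 m/s


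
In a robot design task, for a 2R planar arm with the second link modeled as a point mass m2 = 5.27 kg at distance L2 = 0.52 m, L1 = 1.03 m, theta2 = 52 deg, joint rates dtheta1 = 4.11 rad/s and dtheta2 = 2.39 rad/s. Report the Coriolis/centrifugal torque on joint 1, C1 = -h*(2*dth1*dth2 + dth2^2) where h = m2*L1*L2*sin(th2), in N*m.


h = m2*L1*L2*sin(th2) = 5.27*1.03*0.52*sin(52 deg) = 2.224249
C1 = -h*(2*4.11*2.39 + 2.39^2) = -2.224249*25.3579 = -56.4023

-56.4023 N*m


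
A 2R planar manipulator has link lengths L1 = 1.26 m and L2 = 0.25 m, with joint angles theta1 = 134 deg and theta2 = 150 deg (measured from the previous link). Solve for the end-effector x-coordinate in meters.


x = L1*cos(th1) + L2*cos(th1+th2) = 1.26*cos(134 deg) + 0.25*cos(284 deg) = -0.8148

-0.8148 m


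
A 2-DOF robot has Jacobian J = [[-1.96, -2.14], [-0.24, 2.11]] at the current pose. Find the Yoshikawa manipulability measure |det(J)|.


det(J) = -1.96*2.11 - (-2.14)*(-0.24) = -4.6492
|det(J)| = 4.6492

4.6492


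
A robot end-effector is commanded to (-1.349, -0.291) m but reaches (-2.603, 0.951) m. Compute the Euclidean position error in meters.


dx = -2.603 - (-1.349) = -1.2540, dy = 0.951 - (-0.291) = 1.2420
err = sqrt(1.572516 + 1.542564) = 1.7650

1.7650 m


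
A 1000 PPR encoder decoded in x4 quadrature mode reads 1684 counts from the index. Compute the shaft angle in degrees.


angle = counts * 360 / (PPR*4) = 1684 * 360 / 4000 = 151.5600

151.5600 degrees


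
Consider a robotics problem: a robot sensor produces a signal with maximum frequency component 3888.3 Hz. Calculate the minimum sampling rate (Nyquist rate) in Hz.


f_s,min = 2*f_max = 2*3888.3 = 7776.6000

7776.6000 Hz


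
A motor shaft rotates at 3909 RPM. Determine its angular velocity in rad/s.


omega = 3909 * 2*pi/60 = 409.3495

409.3495 rad/s


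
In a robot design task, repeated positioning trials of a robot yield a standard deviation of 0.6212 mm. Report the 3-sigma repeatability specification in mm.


repeatability = 3*sigma = 3*0.6212 = 1.8636

1.8636 mm


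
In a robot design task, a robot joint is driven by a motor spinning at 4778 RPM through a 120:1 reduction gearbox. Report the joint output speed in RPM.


omega_joint = omega_motor / N = 4778 / 120 = 39.8167

39.8167 RPM


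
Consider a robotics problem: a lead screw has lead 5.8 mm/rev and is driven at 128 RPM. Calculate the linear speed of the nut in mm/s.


v = lead * (RPM/60) = 5.8*128/60 = 12.3733

12.3733 mm/s


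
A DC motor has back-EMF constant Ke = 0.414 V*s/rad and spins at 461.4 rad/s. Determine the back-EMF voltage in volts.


V_emf = Ke * omega = 0.414*461.4 = 191.0196

191.0196 V


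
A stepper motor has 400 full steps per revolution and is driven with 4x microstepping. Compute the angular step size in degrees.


step = 360/(400*4) = 360/1600 = 0.2250

0.2250 degrees


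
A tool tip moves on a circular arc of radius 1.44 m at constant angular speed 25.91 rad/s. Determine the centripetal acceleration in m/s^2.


a_c = omega^2 * r = 25.91^2 * 1.44 = 966.7125

966.7125 m/s^2


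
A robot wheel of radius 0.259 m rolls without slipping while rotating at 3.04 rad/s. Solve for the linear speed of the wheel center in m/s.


v = omega * r = 3.04 * 0.259 = 0.7874

0.7874 m/s


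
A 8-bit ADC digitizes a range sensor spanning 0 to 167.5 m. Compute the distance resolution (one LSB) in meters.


res = range / 2^n = 167.5/2^8 = 167.5/256 = 0.6543

0.6543 m


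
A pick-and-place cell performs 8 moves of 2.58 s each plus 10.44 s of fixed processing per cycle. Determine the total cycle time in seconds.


T = 8*2.58 + 10.44 = 31.0800

31.0800 s


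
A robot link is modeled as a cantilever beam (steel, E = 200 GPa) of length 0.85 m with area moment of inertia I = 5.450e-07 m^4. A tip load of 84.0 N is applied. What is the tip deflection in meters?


delta = F*L^3/(3*E*I) = 84.0*0.85^3/(3*2.000e+11*5.450e-07)
      = 51.5865/327000 = 1.5776e-04

1.5776e-04 m


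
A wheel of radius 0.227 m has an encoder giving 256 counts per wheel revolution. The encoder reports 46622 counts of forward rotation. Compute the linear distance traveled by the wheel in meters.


revs = 46622/256 = 182.117188
d = revs * 2*pi*r = 182.117188 * 2*pi*0.227 = 259.7507

259.7507 m


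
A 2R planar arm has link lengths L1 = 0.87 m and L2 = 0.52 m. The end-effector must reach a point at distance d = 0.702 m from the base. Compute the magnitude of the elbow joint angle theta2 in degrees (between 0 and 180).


cos(th2) = (d^2 - L1^2 - L2^2)/(2*L1*L2) = (0.702^2 - 0.87^2 - 0.52^2)/(2*0.87*0.52) = -0.59073386
th2 = acos(-0.59073386) = 126.2091 deg

126.2091 degrees


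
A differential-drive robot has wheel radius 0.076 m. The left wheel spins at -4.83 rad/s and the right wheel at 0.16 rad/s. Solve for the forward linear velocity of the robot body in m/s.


v = r*(wR + wL)/2 = 0.076*(0.16 + -4.83)/2 = -0.1775

-0.1775 m/s


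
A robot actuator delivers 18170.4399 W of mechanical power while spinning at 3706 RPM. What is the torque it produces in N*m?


omega = 3706 * 2*pi/60 = 388.091412 rad/s
tau = P / omega = 18170.4399 / 388.091412 = 46.8200

46.8200 N*m


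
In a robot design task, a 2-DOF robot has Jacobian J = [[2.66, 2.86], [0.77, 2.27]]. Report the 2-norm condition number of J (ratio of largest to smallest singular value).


JJ^T eigenvalues: trace(JJ^T) = 21.0010, det(JJ^T) = det(J)^2 = 14.71489600
s_max^2 = (21.0010 + sqrt(382.18241700))/2 = 20.27524318
s_min^2 = (21.0010 - sqrt(382.18241700))/2 = 0.72575682
kappa = s_max/s_min = sqrt(20.27524318/0.72575682) = 5.2855

5.2855


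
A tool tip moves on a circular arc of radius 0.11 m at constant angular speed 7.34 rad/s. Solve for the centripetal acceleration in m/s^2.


a_c = omega^2 * r = 7.34^2 * 0.11 = 5.9263

5.9263 m/s^2


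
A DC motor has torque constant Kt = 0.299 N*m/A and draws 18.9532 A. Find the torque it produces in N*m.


tau = Kt * I = 0.299*18.9532 = 5.6670

5.6670 N*m


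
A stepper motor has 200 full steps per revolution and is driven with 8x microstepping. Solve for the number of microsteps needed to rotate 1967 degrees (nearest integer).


step_size = 360/(200*8) = 360/1600 = 0.225000 deg
n = 1967/(360/1600) = 1967*1600/360 = 8742.2222 -> 8742

8742 steps


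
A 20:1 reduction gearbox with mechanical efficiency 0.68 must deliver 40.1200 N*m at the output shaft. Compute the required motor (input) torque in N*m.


tau_in = tau_out / (N * eta) = 40.1200 / (20 * 0.68) = 2.9500

2.9500 N*m


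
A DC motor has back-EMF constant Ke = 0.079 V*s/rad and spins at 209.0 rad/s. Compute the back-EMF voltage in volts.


V_emf = Ke * omega = 0.079*209.0 = 16.5110

16.5110 V


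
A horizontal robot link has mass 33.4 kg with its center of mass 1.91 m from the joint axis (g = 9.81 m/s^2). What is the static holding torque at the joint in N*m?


tau = m*g*L = 33.4 * 9.81 * 1.91 = 625.8191

625.8191 N*m


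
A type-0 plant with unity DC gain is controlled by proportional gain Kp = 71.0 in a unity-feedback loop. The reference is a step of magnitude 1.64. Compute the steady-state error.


e_ss = R/(1 + Kp) = 1.64/(1 + 71.0) = 1.64/72.0000 = 0.0228

0.0228


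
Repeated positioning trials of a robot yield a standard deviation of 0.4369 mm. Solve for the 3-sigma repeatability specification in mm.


repeatability = 3*sigma = 3*0.4369 = 1.3107

1.3107 mm


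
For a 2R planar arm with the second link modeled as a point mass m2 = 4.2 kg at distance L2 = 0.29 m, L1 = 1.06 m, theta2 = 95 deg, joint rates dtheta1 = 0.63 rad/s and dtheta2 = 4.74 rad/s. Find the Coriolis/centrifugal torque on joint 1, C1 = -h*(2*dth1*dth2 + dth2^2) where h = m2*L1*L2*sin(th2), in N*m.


h = m2*L1*L2*sin(th2) = 4.2*1.06*0.29*sin(95 deg) = 1.286167
C1 = -h*(2*0.63*4.74 + 4.74^2) = -1.286167*28.4400 = -36.5786

-36.5786 N*m


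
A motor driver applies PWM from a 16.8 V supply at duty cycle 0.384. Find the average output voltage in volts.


V_avg = V_supply * D = 16.8*0.384 = 6.4512

6.4512 V


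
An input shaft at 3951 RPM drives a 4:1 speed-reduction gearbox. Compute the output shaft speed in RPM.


omega_out = omega_in / N = 3951 / 4 = 987.7500

987.7500 RPM


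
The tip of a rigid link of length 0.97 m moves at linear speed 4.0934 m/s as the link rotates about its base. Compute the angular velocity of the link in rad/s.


omega = v / L = 4.0934 / 0.97 = 4.2200

4.2200 rad/s


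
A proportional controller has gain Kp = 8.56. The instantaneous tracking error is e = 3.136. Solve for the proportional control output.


u_P = Kp * e = 8.56 * 3.136 = 26.8442

26.8442


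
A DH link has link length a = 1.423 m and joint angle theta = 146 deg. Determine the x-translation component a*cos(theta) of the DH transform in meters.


a*cos(theta) = 1.423*cos(146 deg) = -1.1797

-1.1797 m


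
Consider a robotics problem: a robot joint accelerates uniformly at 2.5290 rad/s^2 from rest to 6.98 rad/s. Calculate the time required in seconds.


t = delta_omega / alpha = 6.98 / 2.5290 = 2.7600

2.7600 s


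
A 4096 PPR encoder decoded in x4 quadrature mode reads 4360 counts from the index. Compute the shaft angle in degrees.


angle = counts * 360 / (PPR*4) = 4360 * 360 / 16384 = 95.8008

95.8008 degrees


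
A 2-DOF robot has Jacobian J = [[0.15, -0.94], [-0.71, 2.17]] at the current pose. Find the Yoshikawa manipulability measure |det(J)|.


det(J) = 0.15*2.17 - (-0.94)*(-0.71) = -0.3419
|det(J)| = 0.3419

0.3419


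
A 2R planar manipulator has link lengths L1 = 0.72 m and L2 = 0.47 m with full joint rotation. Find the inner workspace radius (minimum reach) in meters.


r_min = |L1 - L2| = |0.72 - 0.47| = 0.2500

0.2500 m


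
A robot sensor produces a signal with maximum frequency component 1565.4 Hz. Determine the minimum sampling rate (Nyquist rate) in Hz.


f_s,min = 2*f_max = 2*1565.4 = 3130.8000

3130.8000 Hz


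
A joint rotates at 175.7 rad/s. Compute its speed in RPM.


RPM = 175.7 * 60/(2*pi) = 1677.8114

1677.8114 RPM


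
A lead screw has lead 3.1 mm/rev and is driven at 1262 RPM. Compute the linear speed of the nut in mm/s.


v = lead * (RPM/60) = 3.1*1262/60 = 65.2033

65.2033 mm/s


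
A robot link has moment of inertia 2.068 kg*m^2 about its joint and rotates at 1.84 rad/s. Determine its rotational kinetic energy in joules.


KE = (1/2)*I*omega^2 = 0.5*2.068*1.84^2 = 3.5007

3.5007 J


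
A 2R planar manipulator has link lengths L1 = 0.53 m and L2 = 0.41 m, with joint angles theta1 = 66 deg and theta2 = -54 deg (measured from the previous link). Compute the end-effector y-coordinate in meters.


y = L1*sin(th1) + L2*sin(th1+th2) = 0.53*sin(66 deg) + 0.41*sin(12 deg) = 0.5694

0.5694 m


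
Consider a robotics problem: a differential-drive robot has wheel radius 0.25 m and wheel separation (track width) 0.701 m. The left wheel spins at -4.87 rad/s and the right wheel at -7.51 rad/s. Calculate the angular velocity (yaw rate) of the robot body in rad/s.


omega = r*(wR - wL)/L = 0.25*(-7.51 - (-4.87))/0.701 = -0.9415

-0.9415 rad/s


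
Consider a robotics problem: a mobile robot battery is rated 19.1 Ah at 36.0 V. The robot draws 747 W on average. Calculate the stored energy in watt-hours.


E = capacity * V = 19.1*36.0 = 687.6000

687.6000 Wh


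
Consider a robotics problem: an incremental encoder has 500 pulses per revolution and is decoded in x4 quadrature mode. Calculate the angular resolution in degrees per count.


resolution = 360 / (PPR * 4) = 360 / 2000 = 0.1800

0.1800 degrees


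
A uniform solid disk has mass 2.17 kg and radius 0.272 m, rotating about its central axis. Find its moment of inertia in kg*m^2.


I = (1/2)*m*R^2 = 0.5*2.17*0.272^2 = 0.0803

0.0803 kg*m^2


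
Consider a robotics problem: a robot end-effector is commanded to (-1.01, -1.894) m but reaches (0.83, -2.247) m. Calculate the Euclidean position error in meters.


dx = 0.83 - (-1.01) = 1.8400, dy = -2.247 - (-1.894) = -0.3530
err = sqrt(3.385600 + 0.124609) = 1.8736

1.8736 m


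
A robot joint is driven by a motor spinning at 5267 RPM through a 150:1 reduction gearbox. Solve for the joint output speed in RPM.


omega_joint = omega_motor / N = 5267 / 150 = 35.1133

35.1133 RPM


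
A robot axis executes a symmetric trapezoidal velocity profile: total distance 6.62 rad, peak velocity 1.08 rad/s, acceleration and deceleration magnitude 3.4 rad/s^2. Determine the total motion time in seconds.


t_acc = v/a = 1.08/3.4 = 0.317647 s
d_acc = v^2/(2a) = 0.171529 rad (each ramp)
d_cruise = 6.62 - 2*0.171529 = 6.276942 rad
t_cruise = 6.276942/1.08 = 5.811983 s
t_total = 2*0.317647 + 5.811983 = 6.4473

6.4473 s


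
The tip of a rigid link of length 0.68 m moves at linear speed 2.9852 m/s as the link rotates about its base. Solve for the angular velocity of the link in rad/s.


omega = v / L = 2.9852 / 0.68 = 4.3900

4.3900 rad/s


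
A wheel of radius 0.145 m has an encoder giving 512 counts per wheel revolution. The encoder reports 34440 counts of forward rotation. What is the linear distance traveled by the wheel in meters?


revs = 34440/512 = 67.265625
d = revs * 2*pi*r = 67.265625 * 2*pi*0.145 = 61.2831

61.2831 m


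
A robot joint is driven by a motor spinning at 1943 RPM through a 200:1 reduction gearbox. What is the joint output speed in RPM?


omega_joint = omega_motor / N = 1943 / 200 = 9.7150

9.7150 RPM


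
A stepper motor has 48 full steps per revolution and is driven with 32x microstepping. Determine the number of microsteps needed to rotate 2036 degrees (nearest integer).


step_size = 360/(48*32) = 360/1536 = 0.234375 deg
n = 2036/(360/1536) = 2036*1536/360 = 8686.9333 -> 8687

8687 steps


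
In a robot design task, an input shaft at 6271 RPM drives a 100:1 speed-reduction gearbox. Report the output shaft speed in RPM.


omega_out = omega_in / N = 6271 / 100 = 62.7100

62.7100 RPM


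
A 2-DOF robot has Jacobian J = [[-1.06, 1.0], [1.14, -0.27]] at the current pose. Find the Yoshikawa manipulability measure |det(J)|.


det(J) = -1.06*-0.27 - (1.0)*(1.14) = -0.8538
|det(J)| = 0.8538

0.8538


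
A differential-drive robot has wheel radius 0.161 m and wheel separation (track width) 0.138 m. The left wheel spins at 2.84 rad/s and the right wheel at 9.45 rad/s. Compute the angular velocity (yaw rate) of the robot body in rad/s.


omega = r*(wR - wL)/L = 0.161*(9.45 - (2.84))/0.138 = 7.7117

7.7117 rad/s


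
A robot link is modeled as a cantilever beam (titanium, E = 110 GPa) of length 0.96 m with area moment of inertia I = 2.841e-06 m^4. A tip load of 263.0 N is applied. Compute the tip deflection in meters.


delta = F*L^3/(3*E*I) = 263.0*0.96^3/(3*1.100e+11*2.841e-06)
      = 232.685568/937530 = 2.4819e-04

2.4819e-04 m


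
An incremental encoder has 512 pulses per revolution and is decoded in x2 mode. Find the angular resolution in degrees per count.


resolution = 360 / (PPR * 2) = 360 / 1024 = 0.3516

0.3516 degrees


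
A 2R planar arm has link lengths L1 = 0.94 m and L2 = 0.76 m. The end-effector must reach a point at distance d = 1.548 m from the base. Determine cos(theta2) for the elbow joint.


cos(th2) = (d^2 - L1^2 - L2^2)/(2*L1*L2) = (1.548^2 - 0.94^2 - 0.76^2)/(2*0.94*0.76) = 0.6545

0.6545


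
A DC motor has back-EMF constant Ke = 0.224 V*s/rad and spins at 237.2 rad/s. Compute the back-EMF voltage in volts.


V_emf = Ke * omega = 0.224*237.2 = 53.1328

53.1328 V


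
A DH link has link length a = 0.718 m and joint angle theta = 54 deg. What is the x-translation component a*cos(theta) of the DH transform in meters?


a*cos(theta) = 0.718*cos(54 deg) = 0.4220

0.4220 m


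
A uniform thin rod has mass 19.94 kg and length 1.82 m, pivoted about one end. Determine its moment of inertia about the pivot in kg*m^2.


I = (1/3)*m*L^2 = (1/3)*19.94*1.82^2 = 22.0164

22.0164 kg*m^2


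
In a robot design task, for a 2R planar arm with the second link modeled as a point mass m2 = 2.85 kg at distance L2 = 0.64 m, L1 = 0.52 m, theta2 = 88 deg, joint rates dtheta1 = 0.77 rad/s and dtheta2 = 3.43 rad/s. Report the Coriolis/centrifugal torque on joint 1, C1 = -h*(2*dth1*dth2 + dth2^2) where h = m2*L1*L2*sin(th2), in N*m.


h = m2*L1*L2*sin(th2) = 2.85*0.52*0.64*sin(88 deg) = 0.947902
C1 = -h*(2*0.77*3.43 + 3.43^2) = -0.947902*17.0471 = -16.1590

-16.1590 N*m


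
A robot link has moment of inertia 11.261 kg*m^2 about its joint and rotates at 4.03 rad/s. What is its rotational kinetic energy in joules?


KE = (1/2)*I*omega^2 = 0.5*11.261*4.03^2 = 91.4444

91.4444 J


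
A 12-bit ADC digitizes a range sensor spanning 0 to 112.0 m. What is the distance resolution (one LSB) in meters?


res = range / 2^n = 112.0/2^12 = 112.0/4096 = 0.0273

0.0273 m


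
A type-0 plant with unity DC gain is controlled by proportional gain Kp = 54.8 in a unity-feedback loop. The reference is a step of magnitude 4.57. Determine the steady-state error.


e_ss = R/(1 + Kp) = 4.57/(1 + 54.8) = 4.57/55.8000 = 0.0819

0.0819


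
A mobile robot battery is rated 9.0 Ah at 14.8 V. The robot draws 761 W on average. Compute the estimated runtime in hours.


E = 9.0*14.8 = 133.2000 Wh
t = E/P = 133.2000/761 = 0.1750

0.1750 hours


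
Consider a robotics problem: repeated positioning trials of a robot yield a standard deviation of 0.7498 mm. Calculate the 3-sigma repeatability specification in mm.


repeatability = 3*sigma = 3*0.7498 = 2.2494

2.2494 mm


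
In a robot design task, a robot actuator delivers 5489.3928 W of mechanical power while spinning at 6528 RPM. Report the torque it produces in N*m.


omega = 6528 * 2*pi/60 = 683.610561 rad/s
tau = P / omega = 5489.3928 / 683.610561 = 8.0300

8.0300 N*m


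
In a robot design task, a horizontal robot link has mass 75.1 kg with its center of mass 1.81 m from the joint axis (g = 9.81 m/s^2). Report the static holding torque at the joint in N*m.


tau = m*g*L = 75.1 * 9.81 * 1.81 = 1333.4831

1333.4831 N*m


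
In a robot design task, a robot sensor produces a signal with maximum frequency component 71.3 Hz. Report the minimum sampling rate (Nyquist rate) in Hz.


f_s,min = 2*f_max = 2*71.3 = 142.6000

142.6000 Hz


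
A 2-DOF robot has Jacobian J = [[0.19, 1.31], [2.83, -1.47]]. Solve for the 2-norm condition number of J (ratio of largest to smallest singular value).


JJ^T eigenvalues: trace(JJ^T) = 11.9220, det(JJ^T) = det(J)^2 = 15.89297956
s_max^2 = (11.9220 + sqrt(78.56216576))/2 = 10.39276505
s_min^2 = (11.9220 - sqrt(78.56216576))/2 = 1.52923495
kappa = s_max/s_min = sqrt(10.39276505/1.52923495) = 2.6069

2.6069


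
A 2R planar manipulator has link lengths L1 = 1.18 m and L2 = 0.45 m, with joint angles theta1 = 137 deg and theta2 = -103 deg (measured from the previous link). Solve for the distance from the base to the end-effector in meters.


x = L1*cos(th1) + L2*cos(th1+th2) = -0.489930
y = L1*sin(th1) + L2*sin(th1+th2) = 1.056395
d = sqrt(x^2 + y^2) = sqrt(0.240031 + 1.115970) = 1.1645

1.1645 m


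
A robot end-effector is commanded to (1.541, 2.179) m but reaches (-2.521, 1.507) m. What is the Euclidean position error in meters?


dx = -2.521 - (1.541) = -4.0620, dy = 1.507 - (2.179) = -0.6720
err = sqrt(16.499844 + 0.451584) = 4.1172

4.1172 m


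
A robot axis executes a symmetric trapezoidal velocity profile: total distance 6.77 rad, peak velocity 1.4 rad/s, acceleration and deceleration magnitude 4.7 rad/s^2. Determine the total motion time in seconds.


t_acc = v/a = 1.4/4.7 = 0.297872 s
d_acc = v^2/(2a) = 0.208511 rad (each ramp)
d_cruise = 6.77 - 2*0.208511 = 6.352978 rad
t_cruise = 6.352978/1.4 = 4.537841 s
t_total = 2*0.297872 + 4.537841 = 5.1336

5.1336 s


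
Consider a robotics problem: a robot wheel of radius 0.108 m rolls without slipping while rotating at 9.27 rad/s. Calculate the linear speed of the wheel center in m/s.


v = omega * r = 9.27 * 0.108 = 1.0012

1.0012 m/s


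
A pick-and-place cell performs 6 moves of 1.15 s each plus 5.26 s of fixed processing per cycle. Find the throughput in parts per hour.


T_cycle = 6*1.15 + 5.26 = 12.1600 s
rate = 3600/T = 296.0526

296.0526 parts/hour


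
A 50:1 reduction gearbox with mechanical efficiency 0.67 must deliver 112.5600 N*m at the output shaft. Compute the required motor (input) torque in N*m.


tau_in = tau_out / (N * eta) = 112.5600 / (50 * 0.67) = 3.3600

3.3600 N*m


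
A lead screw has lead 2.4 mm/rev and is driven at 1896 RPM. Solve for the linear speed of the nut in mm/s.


v = lead * (RPM/60) = 2.4*1896/60 = 75.8400

75.8400 mm/s


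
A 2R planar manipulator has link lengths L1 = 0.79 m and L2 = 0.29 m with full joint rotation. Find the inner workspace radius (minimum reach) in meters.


r_min = |L1 - L2| = |0.79 - 0.29| = 0.5000

0.5000 m


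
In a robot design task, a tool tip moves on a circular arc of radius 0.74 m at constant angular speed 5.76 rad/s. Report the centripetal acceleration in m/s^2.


a_c = omega^2 * r = 5.76^2 * 0.74 = 24.5514

24.5514 m/s^2


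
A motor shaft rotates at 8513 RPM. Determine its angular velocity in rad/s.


omega = 8513 * 2*pi/60 = 891.4793

891.4793 rad/s


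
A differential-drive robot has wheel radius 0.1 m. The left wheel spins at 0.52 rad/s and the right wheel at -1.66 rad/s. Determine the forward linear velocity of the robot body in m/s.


v = r*(wR + wL)/2 = 0.1*(-1.66 + 0.52)/2 = -0.0570

-0.0570 m/s


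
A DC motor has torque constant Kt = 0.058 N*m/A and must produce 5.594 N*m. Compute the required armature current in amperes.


I = tau / Kt = 5.594/0.058 = 96.4483

96.4483 A


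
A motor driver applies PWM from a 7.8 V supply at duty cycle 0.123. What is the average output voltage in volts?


V_avg = V_supply * D = 7.8*0.123 = 0.9594

0.9594 V


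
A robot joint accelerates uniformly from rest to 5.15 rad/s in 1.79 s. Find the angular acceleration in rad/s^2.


alpha = delta_omega / t = 5.15 / 1.79 = 2.8771

2.8771 rad/s^2


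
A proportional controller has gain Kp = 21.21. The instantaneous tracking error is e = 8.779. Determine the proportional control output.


u_P = Kp * e = 21.21 * 8.779 = 186.2026

186.2026


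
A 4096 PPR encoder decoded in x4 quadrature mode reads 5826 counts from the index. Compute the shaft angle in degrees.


angle = counts * 360 / (PPR*4) = 5826 * 360 / 16384 = 128.0127

128.0127 degrees


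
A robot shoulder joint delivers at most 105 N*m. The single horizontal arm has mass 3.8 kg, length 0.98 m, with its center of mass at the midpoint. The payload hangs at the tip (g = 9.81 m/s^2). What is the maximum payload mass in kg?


tau_arm = m_arm*g*(L/2) = 3.8*9.81*0.98/2 = 18.2662 N*m
tau_payload = tau_max - tau_arm = 105 - 18.2662 = 86.7338
m_payload = tau_payload / (g*L) = 86.7338 / (9.81*0.98) = 9.0218

9.0218 kg


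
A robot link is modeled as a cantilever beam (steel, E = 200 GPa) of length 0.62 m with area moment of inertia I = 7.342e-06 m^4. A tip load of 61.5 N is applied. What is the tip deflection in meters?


delta = F*L^3/(3*E*I) = 61.5*0.62^3/(3*2.000e+11*7.342e-06)
      = 14.657172/4405200 = 3.3272e-06

3.3272e-06 m


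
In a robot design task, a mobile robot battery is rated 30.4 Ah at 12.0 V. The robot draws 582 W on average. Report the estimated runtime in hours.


E = 30.4*12.0 = 364.8000 Wh
t = E/P = 364.8000/582 = 0.6268

0.6268 hours


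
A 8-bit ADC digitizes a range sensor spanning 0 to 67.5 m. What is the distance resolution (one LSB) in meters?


res = range / 2^n = 67.5/2^8 = 67.5/256 = 0.2637

0.2637 m


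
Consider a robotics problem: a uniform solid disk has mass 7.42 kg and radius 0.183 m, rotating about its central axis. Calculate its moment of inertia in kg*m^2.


I = (1/2)*m*R^2 = 0.5*7.42*0.183^2 = 0.1242

0.1242 kg*m^2


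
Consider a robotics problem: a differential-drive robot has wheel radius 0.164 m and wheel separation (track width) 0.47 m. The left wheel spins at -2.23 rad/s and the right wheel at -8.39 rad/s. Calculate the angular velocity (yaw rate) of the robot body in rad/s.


omega = r*(wR - wL)/L = 0.164*(-8.39 - (-2.23))/0.47 = -2.1494

-2.1494 rad/s


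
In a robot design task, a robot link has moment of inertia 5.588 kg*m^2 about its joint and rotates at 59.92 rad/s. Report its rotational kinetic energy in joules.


KE = (1/2)*I*omega^2 = 0.5*5.588*59.92^2 = 10031.5955

10031.5955 J


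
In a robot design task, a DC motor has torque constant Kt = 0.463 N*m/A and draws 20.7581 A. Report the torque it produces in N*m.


tau = Kt * I = 0.463*20.7581 = 9.6110

9.6110 N*m


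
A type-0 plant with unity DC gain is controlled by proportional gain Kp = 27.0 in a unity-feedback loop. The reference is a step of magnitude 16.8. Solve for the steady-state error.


e_ss = R/(1 + Kp) = 16.8/(1 + 27.0) = 16.8/28.0000 = 0.6000

0.6000


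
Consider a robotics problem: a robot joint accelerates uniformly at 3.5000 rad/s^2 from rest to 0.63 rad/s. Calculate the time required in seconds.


t = delta_omega / alpha = 0.63 / 3.5000 = 0.1800

0.1800 s


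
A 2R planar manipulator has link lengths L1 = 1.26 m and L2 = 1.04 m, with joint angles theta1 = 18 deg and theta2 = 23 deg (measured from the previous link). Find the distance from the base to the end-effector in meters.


x = L1*cos(th1) + L2*cos(th1+th2) = 1.983229
y = L1*sin(th1) + L2*sin(th1+th2) = 1.071663
d = sqrt(x^2 + y^2) = sqrt(3.933197 + 1.148462) = 2.2543

2.2543 m


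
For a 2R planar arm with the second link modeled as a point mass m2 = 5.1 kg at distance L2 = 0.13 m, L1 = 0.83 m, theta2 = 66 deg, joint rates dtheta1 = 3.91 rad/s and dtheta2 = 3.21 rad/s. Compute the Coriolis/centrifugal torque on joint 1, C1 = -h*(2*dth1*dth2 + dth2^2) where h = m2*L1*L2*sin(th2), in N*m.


h = m2*L1*L2*sin(th2) = 5.1*0.83*0.13*sin(66 deg) = 0.502715
C1 = -h*(2*3.91*3.21 + 3.21^2) = -0.502715*35.4063 = -17.7993

-17.7993 N*m


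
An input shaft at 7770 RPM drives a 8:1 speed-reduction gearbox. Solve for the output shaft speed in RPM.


omega_out = omega_in / N = 7770 / 8 = 971.2500

971.2500 RPM


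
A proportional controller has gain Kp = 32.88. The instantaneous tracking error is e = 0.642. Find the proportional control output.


u_P = Kp * e = 32.88 * 0.642 = 21.1090

21.1090


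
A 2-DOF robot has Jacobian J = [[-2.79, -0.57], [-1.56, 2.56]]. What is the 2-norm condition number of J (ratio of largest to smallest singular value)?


JJ^T eigenvalues: trace(JJ^T) = 17.0962, det(JJ^T) = det(J)^2 = 64.50659856
s_max^2 = (17.0962 + sqrt(34.25366020))/2 = 11.47443133
s_min^2 = (17.0962 - sqrt(34.25366020))/2 = 5.62176867
kappa = s_max/s_min = sqrt(11.47443133/5.62176867) = 1.4287

1.4287


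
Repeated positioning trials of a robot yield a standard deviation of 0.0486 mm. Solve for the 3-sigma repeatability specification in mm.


repeatability = 3*sigma = 3*0.0486 = 0.1458

0.1458 mm


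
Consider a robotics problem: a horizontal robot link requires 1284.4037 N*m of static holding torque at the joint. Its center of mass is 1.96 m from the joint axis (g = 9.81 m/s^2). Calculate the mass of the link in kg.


m = tau / (g*L) = 1284.4037 / (9.81 * 1.96) = 66.8000

66.8000 kg


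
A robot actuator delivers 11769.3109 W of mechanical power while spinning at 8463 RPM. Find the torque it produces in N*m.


omega = 8463 * 2*pi/60 = 886.243288 rad/s
tau = P / omega = 11769.3109 / 886.243288 = 13.2800

13.2800 N*m


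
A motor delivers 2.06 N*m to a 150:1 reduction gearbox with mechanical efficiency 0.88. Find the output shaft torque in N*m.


tau_out = tau_in * N * eta = 2.06 * 150 * 0.88 = 271.9200

271.9200 N*m


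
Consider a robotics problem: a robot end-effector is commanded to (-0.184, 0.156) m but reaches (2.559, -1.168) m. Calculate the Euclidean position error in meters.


dx = 2.559 - (-0.184) = 2.7430, dy = -1.168 - (0.156) = -1.3240
err = sqrt(7.524049 + 1.752976) = 3.0458

3.0458 m


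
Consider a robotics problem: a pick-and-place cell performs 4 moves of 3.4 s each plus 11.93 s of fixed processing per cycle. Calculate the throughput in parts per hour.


T_cycle = 4*3.4 + 11.93 = 25.5300 s
rate = 3600/T = 141.0106

141.0106 parts/hour


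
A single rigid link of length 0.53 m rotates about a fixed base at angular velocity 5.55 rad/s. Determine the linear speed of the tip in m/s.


v = L*omega = 0.53 * 5.55 = 2.9415

2.9415 m/s


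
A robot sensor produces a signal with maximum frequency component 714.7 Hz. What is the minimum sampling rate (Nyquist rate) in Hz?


f_s,min = 2*f_max = 2*714.7 = 1429.4000

1429.4000 Hz


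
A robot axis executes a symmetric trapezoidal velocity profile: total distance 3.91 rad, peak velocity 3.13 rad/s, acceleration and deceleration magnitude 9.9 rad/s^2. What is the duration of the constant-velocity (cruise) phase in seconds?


t_acc = v/a = 0.316162 s, d_acc = v^2/(2a) = 0.494793 rad each
d_cruise = 3.91 - 2*0.494793 = 2.920414 rad
t_cruise = d_cruise/v = 2.920414/3.13 = 0.9330

0.9330 s


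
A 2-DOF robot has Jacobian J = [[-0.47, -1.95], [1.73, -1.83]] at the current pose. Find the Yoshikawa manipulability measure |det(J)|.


det(J) = -0.47*-1.83 - (-1.95)*(1.73) = 4.2336
|det(J)| = 4.2336

4.2336


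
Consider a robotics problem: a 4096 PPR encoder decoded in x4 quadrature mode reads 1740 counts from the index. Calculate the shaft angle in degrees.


angle = counts * 360 / (PPR*4) = 1740 * 360 / 16384 = 38.2324

38.2324 degrees


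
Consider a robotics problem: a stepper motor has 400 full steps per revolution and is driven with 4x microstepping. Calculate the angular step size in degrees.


step = 360/(400*4) = 360/1600 = 0.2250

0.2250 degrees


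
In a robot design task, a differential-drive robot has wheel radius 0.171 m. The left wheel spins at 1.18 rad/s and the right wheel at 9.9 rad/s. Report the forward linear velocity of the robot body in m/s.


v = r*(wR + wL)/2 = 0.171*(9.9 + 1.18)/2 = 0.9473

0.9473 m/s


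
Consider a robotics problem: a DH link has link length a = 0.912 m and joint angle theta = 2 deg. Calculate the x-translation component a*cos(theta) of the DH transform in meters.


a*cos(theta) = 0.912*cos(2 deg) = 0.9114

0.9114 m


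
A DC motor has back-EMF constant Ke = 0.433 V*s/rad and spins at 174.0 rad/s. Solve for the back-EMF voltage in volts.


V_emf = Ke * omega = 0.433*174.0 = 75.3420

75.3420 V


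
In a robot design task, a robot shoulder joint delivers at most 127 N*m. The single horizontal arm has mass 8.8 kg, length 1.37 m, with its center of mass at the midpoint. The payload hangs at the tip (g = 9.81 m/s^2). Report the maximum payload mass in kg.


tau_arm = m_arm*g*(L/2) = 8.8*9.81*1.37/2 = 59.1347 N*m
tau_payload = tau_max - tau_arm = 127 - 59.1347 = 67.8653
m_payload = tau_payload / (g*L) = 67.8653 / (9.81*1.37) = 5.0496

5.0496 kg


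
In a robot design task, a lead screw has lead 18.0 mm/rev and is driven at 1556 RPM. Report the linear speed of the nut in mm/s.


v = lead * (RPM/60) = 18.0*1556/60 = 466.8000

466.8000 mm/s


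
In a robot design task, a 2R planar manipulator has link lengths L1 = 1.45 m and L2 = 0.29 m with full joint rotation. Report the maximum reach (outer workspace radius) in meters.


r_max = L1 + L2 = 1.45 + 0.29 = 1.7400

1.7400 m


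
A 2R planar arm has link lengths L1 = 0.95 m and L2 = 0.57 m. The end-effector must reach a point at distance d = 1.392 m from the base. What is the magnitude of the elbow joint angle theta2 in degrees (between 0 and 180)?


cos(th2) = (d^2 - L1^2 - L2^2)/(2*L1*L2) = (1.392^2 - 0.95^2 - 0.57^2)/(2*0.95*0.57) = 0.65583010
th2 = acos(0.65583010) = 49.0174 deg

49.0174 degrees


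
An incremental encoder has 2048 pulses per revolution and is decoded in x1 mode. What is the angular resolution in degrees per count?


resolution = 360 / (PPR * 1) = 360 / 2048 = 0.1758

0.1758 degrees


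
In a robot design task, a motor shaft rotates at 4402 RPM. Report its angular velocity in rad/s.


omega = 4402 * 2*pi/60 = 460.9764

460.9764 rad/s


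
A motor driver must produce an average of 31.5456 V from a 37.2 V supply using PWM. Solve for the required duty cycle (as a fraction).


D = V_avg/V_supply = 31.5456/37.2 = 0.8480

0.8480


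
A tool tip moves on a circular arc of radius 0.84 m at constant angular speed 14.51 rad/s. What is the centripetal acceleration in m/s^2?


a_c = omega^2 * r = 14.51^2 * 0.84 = 176.8537

176.8537 m/s^2


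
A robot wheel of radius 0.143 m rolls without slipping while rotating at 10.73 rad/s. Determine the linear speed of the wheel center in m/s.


v = omega * r = 10.73 * 0.143 = 1.5344

1.5344 m/s


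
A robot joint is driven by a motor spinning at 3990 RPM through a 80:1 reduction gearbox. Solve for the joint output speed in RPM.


omega_joint = omega_motor / N = 3990 / 80 = 49.8750

49.8750 RPM


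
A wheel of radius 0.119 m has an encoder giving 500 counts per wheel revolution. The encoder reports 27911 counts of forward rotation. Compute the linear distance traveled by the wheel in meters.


revs = 27911/500 = 55.822000
d = revs * 2*pi*r = 55.822000 * 2*pi*0.119 = 41.7381

41.7381 m
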